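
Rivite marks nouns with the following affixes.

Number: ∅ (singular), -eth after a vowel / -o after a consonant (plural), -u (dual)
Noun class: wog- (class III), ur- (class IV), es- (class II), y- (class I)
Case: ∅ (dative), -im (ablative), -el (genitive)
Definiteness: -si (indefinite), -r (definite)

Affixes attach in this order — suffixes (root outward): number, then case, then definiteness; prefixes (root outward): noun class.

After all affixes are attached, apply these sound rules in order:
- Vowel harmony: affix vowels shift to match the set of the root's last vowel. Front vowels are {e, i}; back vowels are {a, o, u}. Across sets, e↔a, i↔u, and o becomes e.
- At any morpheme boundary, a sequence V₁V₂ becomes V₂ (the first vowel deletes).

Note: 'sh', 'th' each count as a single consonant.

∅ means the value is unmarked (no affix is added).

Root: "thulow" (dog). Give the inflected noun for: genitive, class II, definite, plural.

Attach noun class class II es- → esthulow.
Attach number plural -o (after consonant 'w') → esthulowo.
Attach case genitive -el → esthulowoel.
Attach definiteness definite -r → esthulowoelr.
Apply vowel harmony: esthulowoelr → asthulowoalr.
Apply vowel deletion: asthulowoalr → asthulowalr.

asthulowalr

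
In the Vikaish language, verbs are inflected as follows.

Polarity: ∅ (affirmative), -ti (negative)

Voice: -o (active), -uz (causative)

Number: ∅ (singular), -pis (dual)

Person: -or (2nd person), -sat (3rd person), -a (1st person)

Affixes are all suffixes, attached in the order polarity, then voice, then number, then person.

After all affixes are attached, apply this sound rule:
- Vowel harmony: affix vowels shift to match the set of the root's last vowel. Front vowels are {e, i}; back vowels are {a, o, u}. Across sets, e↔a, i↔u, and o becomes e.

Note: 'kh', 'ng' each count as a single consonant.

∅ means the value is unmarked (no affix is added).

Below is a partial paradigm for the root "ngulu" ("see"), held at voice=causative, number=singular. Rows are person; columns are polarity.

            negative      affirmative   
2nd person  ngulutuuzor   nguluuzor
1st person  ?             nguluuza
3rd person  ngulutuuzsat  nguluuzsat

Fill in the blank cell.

Attach polarity negative -ti → nguluti.
Attach voice causative -uz → ngulutiuz.
number = singular: zero marking, form stays ngulutiuz.
Attach person 1st person -a → ngulutiuza.
Apply vowel harmony: ngulutiuza → ngulutuuza.

ngulutuuza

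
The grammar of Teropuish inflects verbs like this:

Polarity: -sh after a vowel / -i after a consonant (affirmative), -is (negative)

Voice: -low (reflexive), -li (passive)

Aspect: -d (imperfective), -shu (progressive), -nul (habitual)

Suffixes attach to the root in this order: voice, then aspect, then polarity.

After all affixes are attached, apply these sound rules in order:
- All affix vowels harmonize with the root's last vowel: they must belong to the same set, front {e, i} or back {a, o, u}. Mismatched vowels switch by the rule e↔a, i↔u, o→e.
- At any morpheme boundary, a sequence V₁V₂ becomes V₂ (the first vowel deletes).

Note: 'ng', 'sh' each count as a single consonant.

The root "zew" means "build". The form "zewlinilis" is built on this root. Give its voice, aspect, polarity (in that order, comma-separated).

passive, habitual, negative

Segment: zew-li-nul-is.
voice: -li → passive.
aspect: -nul → habitual.
polarity: -is → negative.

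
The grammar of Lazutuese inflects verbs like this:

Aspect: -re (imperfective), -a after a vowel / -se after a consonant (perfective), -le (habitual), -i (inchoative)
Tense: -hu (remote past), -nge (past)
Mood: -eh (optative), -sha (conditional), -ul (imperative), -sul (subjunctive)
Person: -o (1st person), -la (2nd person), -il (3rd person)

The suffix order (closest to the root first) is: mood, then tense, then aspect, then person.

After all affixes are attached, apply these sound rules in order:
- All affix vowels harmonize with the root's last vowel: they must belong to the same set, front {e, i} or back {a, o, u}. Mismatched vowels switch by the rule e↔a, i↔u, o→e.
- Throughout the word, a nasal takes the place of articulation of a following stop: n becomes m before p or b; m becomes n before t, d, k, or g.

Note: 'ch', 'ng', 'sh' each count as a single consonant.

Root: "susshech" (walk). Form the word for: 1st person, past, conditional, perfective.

susshechshengeee

Attach mood conditional -sha → susshechsha.
Attach tense past -nge → susshechshange.
Attach aspect perfective -a (after vowel 'e') → susshechshangea.
Attach person 1st person -o → susshechshangeao.
Apply vowel harmony: susshechshangeao → susshechshengeee.
Nasal assimilation: no change.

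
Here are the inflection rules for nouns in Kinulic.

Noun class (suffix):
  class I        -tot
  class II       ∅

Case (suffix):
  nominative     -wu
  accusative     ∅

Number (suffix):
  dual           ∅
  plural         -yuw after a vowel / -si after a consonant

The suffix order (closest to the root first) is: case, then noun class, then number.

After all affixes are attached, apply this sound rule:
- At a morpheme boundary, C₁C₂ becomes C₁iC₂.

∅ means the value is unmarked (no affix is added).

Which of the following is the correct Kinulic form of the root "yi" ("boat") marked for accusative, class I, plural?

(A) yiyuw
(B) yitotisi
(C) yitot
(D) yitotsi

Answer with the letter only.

case = accusative: zero marking, form stays yi.
Attach noun class class I -tot → yitot.
Attach number plural -si (after consonant 't') → yitotsi.
Apply epenthesis: yitotsi → yitotisi.
So the correct form is yitotisi, option (B).
(A) yiyuw is wrong: it uses class II instead of class I for noun class.
(D) yitotsi is wrong: it fails to apply the sound rule(s).
(C) yitot is wrong: it uses dual instead of plural for number.

B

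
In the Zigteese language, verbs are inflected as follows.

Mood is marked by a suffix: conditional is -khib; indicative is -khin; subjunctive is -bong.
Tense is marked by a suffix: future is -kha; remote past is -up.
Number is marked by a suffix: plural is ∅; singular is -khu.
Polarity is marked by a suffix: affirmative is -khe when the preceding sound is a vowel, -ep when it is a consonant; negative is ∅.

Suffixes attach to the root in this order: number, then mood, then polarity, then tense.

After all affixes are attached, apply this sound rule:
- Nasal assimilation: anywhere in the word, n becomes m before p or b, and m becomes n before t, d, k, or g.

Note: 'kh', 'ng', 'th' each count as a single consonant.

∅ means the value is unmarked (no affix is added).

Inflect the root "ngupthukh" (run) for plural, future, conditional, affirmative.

number = plural: zero marking, form stays ngupthukh.
Attach mood conditional -khib → ngupthukhkhib.
Attach polarity affirmative -ep (after consonant 'b') → ngupthukhkhibep.
Attach tense future -kha → ngupthukhkhibepkha.
Nasal assimilation: no change.

ngupthukhkhibepkha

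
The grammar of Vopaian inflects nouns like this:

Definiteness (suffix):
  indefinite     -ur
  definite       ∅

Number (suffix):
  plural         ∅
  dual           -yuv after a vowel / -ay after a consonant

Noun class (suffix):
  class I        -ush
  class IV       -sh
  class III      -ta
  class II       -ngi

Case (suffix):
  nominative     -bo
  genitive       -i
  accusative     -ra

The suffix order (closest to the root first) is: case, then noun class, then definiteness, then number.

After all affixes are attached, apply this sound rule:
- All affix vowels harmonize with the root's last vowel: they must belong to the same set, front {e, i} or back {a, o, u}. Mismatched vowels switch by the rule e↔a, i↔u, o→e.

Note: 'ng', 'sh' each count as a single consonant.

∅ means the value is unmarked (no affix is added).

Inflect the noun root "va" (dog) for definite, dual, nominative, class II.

vabonguyuv

Attach case nominative -bo → vabo.
Attach noun class class II -ngi → vabongi.
definiteness = definite: zero marking, form stays vabongi.
Attach number dual -yuv (after vowel 'i') → vabongiyuv.
Apply vowel harmony: vabongiyuv → vabonguyuv.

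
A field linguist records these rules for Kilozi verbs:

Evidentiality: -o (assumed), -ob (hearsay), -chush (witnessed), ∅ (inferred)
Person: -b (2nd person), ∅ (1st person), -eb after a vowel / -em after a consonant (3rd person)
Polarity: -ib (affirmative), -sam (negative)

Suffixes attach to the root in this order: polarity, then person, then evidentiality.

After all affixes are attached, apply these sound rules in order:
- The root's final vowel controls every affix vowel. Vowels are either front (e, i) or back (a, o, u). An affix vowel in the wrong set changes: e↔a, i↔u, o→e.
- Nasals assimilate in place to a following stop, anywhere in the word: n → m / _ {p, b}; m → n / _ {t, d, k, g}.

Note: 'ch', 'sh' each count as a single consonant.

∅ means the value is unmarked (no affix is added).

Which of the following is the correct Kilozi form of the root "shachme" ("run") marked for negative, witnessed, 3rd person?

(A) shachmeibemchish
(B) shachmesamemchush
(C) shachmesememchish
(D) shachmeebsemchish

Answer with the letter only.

Attach polarity negative -sam → shachmesam.
Attach person 3rd person -em (after consonant 'm') → shachmesamem.
Attach evidentiality witnessed -chush → shachmesamemchush.
Apply vowel harmony: shachmesamemchush → shachmesememchish.
Nasal assimilation: no change.
So the correct form is shachmesememchish, option (C).
(B) shachmesamemchush is wrong: it fails to apply the sound rule(s).
(D) shachmeebsemchish is wrong: it has the affixes in the wrong order.
(A) shachmeibemchish is wrong: it uses affirmative instead of negative for polarity.

C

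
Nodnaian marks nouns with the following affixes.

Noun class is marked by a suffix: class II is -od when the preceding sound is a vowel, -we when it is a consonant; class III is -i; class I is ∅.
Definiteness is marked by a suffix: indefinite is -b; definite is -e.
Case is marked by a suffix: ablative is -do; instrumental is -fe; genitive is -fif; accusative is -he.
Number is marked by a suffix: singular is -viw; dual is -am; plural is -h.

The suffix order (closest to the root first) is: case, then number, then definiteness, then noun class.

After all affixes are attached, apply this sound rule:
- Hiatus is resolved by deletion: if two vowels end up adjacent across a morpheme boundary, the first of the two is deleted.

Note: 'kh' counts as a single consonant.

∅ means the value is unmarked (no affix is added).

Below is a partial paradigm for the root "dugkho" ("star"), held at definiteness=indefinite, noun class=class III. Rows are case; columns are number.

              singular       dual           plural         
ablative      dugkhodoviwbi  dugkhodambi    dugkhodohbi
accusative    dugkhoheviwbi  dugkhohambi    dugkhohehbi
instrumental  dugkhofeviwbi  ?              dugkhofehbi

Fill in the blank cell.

Attach case instrumental -fe → dugkhofe.
Attach number dual -am → dugkhofeam.
Attach definiteness indefinite -b → dugkhofeamb.
Attach noun class class III -i → dugkhofeambi.
Apply vowel deletion: dugkhofeambi → dugkhofambi.

dugkhofambi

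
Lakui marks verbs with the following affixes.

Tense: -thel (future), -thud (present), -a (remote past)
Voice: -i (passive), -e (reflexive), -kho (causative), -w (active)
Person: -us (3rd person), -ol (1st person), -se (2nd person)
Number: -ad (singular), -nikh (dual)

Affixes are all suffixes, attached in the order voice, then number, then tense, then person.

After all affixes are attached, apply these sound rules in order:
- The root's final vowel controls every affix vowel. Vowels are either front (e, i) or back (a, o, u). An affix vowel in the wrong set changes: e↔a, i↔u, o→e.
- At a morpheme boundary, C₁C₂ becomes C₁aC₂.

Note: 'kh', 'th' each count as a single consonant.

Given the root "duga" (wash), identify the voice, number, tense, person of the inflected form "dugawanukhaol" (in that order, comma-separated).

active, dual, remote past, 1st person

Segment: duga-w-nikh-a-ol.
voice: -w → active.
number: -nikh → dual.
tense: -a → remote past.
person: -ol → 1st person.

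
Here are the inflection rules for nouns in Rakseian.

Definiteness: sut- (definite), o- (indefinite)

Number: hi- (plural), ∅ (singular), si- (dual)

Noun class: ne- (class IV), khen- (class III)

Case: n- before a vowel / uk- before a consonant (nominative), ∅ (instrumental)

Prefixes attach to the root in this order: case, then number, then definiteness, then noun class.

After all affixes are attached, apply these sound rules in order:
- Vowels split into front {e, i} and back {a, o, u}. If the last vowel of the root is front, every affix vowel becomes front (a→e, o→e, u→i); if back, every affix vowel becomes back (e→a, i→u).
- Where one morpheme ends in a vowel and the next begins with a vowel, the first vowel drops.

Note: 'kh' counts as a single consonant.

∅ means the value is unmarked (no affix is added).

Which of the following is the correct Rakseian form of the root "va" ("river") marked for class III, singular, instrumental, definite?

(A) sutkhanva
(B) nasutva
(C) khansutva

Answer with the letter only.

C

case = instrumental: zero marking, form stays va.
number = singular: zero marking, form stays va.
Attach definiteness definite sut- → sutva.
Attach noun class class III khen- → khensutva.
Apply vowel harmony: khensutva → khansutva.
Vowel deletion: no change.
So the correct form is khansutva, option (C).
(B) nasutva is wrong: it uses class IV instead of class III for noun class.
(A) sutkhanva is wrong: it has the affixes in the wrong order.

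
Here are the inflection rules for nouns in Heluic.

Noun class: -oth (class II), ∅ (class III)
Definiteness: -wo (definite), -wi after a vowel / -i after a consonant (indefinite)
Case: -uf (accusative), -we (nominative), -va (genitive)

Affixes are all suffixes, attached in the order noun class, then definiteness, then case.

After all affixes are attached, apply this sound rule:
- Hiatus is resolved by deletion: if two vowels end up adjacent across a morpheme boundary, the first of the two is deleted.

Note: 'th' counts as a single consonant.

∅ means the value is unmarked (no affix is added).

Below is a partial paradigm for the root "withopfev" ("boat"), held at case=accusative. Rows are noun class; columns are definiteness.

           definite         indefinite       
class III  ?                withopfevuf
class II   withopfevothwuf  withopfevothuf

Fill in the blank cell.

withopfevwuf

noun class = class III: zero marking, form stays withopfev.
Attach definiteness definite -wo → withopfevwo.
Attach case accusative -uf → withopfevwouf.
Apply vowel deletion: withopfevwouf → withopfevwuf.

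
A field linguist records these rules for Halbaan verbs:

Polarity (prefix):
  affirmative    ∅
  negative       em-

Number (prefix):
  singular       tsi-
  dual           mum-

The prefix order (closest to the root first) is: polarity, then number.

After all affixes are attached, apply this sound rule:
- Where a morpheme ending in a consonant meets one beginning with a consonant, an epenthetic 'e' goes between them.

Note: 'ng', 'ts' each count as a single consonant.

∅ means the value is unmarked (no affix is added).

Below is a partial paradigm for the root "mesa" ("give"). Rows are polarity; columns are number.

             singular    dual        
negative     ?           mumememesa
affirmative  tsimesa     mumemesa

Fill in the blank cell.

tsiememesa

Attach polarity negative em- → emmesa.
Attach number singular tsi- → tsiemmesa.
Apply epenthesis: tsiemmesa → tsiememesa.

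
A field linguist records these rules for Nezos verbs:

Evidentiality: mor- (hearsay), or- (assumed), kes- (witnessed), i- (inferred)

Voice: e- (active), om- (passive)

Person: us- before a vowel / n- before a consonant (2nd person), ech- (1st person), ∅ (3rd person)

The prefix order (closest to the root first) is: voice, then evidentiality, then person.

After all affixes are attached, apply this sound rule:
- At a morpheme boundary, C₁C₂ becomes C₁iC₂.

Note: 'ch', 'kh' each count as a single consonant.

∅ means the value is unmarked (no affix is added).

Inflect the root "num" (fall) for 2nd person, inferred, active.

Attach voice active e- → enum.
Attach evidentiality inferred i- → ienum.
Attach person 2nd person us- (before vowel 'i') → usienum.
Epenthesis: no change.

usienum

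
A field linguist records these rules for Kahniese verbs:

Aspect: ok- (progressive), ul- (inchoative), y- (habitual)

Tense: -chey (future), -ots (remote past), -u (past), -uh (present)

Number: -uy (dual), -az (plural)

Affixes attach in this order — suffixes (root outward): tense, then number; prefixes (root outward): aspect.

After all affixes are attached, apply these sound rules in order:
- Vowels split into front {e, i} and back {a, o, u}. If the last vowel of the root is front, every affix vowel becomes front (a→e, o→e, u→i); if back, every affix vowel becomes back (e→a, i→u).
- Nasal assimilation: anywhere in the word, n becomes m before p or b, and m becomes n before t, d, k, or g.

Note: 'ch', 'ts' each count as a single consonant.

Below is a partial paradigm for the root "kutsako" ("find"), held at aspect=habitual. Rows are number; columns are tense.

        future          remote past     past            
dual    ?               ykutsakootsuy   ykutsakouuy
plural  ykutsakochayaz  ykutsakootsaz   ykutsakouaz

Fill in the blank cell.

ykutsakochayuy

Attach tense future -chey → kutsakochey.
Attach aspect habitual y- → ykutsakochey.
Attach number dual -uy → ykutsakocheyuy.
Apply vowel harmony: ykutsakocheyuy → ykutsakochayuy.
Nasal assimilation: no change.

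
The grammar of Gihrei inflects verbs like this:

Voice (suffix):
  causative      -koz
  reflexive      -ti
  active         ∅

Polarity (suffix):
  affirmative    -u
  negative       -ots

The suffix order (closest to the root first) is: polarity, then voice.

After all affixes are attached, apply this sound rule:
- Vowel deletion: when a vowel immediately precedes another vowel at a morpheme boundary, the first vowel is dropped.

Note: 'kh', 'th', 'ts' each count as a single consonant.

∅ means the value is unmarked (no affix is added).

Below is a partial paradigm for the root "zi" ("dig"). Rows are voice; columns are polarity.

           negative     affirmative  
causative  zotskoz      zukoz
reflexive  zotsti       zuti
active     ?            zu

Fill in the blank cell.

Attach polarity negative -ots → ziots.
voice = active: zero marking, form stays ziots.
Apply vowel deletion: ziots → zots.

zots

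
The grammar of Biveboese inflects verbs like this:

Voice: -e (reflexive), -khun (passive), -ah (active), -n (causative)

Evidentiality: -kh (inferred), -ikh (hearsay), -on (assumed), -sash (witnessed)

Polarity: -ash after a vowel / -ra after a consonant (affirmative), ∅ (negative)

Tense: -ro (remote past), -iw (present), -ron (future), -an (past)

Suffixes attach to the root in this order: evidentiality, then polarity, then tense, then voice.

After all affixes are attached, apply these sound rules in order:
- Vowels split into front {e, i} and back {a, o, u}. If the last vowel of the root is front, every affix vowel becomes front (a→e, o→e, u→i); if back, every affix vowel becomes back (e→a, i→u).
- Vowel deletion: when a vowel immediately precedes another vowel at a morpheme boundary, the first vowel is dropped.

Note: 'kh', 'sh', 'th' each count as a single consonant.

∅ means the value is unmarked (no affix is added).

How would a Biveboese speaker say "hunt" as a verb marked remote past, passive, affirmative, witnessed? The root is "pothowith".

Attach evidentiality witnessed -sash → pothowithsash.
Attach polarity affirmative -ra (after consonant 'sh') → pothowithsashra.
Attach tense remote past -ro → pothowithsashraro.
Attach voice passive -khun → pothowithsashrarokhun.
Apply vowel harmony: pothowithsashrarokhun → pothowithseshrerekhin.
Vowel deletion: no change.

pothowithseshrerekhin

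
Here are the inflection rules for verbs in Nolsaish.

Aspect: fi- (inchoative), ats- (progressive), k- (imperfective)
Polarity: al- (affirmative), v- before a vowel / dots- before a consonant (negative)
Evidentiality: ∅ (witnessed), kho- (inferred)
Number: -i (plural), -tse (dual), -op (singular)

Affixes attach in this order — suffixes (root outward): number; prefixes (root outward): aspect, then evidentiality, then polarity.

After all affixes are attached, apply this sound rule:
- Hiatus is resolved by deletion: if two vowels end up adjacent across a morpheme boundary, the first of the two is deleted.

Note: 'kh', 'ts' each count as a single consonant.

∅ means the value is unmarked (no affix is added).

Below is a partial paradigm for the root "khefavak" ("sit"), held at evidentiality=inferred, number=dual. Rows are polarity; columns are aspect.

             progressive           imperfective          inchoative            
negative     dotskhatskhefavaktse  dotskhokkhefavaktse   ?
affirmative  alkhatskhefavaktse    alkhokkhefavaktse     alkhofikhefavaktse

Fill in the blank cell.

Attach aspect inchoative fi- → fikhefavak.
Attach evidentiality inferred kho- → khofikhefavak.
Attach polarity negative dots- (before consonant 'kh') → dotskhofikhefavak.
Attach number dual -tse → dotskhofikhefavaktse.
Vowel deletion: no change.

dotskhofikhefavaktse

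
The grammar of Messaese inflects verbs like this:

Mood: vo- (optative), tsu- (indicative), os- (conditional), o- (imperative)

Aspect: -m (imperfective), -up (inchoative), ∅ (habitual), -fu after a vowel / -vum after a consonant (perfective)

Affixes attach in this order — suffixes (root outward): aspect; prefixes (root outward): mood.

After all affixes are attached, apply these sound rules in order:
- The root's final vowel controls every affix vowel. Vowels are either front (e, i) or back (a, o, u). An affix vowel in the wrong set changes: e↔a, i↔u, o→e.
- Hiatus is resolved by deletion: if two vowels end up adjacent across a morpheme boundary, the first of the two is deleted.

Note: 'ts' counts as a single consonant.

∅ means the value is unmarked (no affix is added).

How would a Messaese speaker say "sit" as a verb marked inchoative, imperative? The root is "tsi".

etsip

Attach aspect inchoative -up → tsiup.
Attach mood imperative o- → otsiup.
Apply vowel harmony: otsiup → etsiip.
Apply vowel deletion: etsiip → etsip.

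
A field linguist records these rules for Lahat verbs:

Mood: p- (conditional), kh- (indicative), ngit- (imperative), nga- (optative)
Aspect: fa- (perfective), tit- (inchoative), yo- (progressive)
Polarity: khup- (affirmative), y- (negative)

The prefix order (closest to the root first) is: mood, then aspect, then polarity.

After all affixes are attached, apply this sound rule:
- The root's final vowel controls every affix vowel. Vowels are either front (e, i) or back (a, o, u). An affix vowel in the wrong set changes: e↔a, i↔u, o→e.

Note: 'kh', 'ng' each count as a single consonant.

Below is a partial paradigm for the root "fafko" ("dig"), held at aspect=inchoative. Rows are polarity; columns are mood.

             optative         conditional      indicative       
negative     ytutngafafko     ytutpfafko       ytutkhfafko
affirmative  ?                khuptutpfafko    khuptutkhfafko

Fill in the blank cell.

khuptutngafafko

Attach mood optative nga- → ngafafko.
Attach aspect inchoative tit- → titngafafko.
Attach polarity affirmative khup- → khuptitngafafko.
Apply vowel harmony: khuptitngafafko → khuptutngafafko.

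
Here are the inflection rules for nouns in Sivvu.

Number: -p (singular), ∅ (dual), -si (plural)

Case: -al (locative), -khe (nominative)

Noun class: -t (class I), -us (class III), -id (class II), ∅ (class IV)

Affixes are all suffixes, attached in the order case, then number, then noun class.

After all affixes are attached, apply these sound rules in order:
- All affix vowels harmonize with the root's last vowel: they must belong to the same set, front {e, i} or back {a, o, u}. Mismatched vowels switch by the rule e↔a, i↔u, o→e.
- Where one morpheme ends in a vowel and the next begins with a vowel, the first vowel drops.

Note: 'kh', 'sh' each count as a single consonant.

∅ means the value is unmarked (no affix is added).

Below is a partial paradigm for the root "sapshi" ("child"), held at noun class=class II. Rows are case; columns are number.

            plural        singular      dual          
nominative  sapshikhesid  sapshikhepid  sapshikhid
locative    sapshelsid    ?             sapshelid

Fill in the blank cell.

sapshelpid

Attach case locative -al → sapshial.
Attach number singular -p → sapshialp.
Attach noun class class II -id → sapshialpid.
Apply vowel harmony: sapshialpid → sapshielpid.
Apply vowel deletion: sapshielpid → sapshelpid.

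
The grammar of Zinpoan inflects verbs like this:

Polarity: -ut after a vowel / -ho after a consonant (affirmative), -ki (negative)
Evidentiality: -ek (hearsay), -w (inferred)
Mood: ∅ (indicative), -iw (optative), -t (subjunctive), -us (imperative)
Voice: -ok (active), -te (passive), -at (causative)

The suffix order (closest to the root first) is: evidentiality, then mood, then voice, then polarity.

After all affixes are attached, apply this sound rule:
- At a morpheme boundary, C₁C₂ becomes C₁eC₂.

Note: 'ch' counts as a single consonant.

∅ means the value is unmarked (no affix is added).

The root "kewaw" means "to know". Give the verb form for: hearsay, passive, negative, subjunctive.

kewaweketeteki

Attach evidentiality hearsay -ek → kewawek.
Attach mood subjunctive -t → kewawekt.
Attach voice passive -te → kewawektte.
Attach polarity negative -ki → kewawektteki.
Apply epenthesis: kewawektteki → kewaweketeteki.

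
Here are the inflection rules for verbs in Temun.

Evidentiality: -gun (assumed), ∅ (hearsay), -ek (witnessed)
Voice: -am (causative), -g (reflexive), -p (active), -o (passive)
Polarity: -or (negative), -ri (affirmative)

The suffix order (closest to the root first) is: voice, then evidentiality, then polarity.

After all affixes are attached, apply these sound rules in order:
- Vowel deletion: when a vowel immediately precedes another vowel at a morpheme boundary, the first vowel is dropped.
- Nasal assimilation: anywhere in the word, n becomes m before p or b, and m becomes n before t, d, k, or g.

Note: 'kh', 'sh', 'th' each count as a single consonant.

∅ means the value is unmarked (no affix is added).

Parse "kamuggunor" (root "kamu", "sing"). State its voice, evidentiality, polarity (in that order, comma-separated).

Segment: kamu-g-gun-or.
voice: -g → reflexive.
evidentiality: -gun → assumed.
polarity: -or → negative.

reflexive, assumed, negative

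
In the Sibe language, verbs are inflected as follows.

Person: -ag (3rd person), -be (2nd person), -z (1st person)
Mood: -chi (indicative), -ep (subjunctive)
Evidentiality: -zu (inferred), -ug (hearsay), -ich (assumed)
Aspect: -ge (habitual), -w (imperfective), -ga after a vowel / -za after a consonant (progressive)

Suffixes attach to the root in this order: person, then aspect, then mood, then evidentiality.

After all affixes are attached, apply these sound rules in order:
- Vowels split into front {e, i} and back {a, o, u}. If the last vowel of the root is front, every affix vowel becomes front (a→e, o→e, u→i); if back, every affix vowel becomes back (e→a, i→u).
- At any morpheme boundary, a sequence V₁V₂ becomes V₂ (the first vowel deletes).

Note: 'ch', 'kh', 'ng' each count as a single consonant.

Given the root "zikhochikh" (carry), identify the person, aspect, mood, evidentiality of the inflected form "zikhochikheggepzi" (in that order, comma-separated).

3rd person, habitual, subjunctive, inferred

Segment: zikhochikh-ag-ge-ep-zu.
person: -ag → 3rd person.
aspect: -ge → habitual.
mood: -ep → subjunctive.
evidentiality: -zu → inferred.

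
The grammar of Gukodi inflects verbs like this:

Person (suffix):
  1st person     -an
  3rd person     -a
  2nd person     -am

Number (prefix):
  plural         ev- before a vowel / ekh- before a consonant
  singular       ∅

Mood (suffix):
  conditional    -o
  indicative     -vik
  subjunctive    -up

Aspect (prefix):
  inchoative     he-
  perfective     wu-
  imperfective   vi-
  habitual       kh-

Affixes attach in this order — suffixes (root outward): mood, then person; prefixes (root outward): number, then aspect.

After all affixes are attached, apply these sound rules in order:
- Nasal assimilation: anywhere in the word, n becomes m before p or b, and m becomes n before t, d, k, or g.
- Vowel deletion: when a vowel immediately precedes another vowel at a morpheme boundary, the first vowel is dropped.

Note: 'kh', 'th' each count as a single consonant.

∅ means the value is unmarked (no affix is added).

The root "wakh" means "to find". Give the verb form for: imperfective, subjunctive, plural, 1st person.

Attach mood subjunctive -up → wakhup.
Attach person 1st person -an → wakhupan.
Attach number plural ekh- (before consonant 'w') → ekhwakhupan.
Attach aspect imperfective vi- → viekhwakhupan.
Nasal assimilation: no change.
Apply vowel deletion: viekhwakhupan → vekhwakhupan.

vekhwakhupan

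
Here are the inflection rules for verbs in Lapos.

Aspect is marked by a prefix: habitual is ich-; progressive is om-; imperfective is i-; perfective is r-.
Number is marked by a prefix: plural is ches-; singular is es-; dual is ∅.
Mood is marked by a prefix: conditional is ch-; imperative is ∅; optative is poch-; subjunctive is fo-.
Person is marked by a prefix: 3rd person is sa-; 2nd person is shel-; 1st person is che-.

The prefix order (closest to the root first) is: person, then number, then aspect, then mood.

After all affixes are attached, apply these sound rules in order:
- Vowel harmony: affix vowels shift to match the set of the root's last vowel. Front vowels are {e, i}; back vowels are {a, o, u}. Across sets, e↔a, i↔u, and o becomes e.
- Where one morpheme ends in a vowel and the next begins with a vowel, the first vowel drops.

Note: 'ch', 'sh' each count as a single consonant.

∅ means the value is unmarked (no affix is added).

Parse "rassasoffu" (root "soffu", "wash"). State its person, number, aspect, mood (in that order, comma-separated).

3rd person, singular, perfective, imperative

Segment: r-es-sa-soffu.
person: sa- → 3rd person.
number: es- → singular.
aspect: r- → perfective.
mood: ∅ → imperative.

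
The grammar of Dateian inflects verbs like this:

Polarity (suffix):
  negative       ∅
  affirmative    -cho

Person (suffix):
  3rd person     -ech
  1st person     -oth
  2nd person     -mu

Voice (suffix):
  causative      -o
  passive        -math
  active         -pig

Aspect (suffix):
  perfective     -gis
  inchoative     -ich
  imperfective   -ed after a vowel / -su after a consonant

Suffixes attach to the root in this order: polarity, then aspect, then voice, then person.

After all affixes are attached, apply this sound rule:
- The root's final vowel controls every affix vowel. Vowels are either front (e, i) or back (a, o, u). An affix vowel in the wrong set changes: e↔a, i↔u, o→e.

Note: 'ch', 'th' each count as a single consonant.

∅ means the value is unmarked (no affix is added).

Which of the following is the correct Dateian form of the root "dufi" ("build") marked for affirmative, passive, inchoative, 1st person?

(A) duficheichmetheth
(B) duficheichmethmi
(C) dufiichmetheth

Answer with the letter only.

A

Attach polarity affirmative -cho → duficho.
Attach aspect inchoative -ich → dufichoich.
Attach voice passive -math → dufichoichmath.
Attach person 1st person -oth → dufichoichmathoth.
Apply vowel harmony: dufichoichmathoth → duficheichmetheth.
So the correct form is duficheichmetheth, option (A).
(C) dufiichmetheth is wrong: it uses negative instead of affirmative for polarity.
(B) duficheichmethmi is wrong: it uses 2nd person instead of 1st person for person.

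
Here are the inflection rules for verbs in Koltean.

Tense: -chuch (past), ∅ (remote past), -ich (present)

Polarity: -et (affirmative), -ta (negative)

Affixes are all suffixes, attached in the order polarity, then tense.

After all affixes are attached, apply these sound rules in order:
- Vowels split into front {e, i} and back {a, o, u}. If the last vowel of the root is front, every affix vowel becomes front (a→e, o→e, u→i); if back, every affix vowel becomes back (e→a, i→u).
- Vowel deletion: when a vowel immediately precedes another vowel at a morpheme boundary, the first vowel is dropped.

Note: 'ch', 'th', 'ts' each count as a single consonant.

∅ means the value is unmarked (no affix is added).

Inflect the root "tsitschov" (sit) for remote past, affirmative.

tsitschovat

Attach polarity affirmative -et → tsitschovet.
tense = remote past: zero marking, form stays tsitschovet.
Apply vowel harmony: tsitschovet → tsitschovat.
Vowel deletion: no change.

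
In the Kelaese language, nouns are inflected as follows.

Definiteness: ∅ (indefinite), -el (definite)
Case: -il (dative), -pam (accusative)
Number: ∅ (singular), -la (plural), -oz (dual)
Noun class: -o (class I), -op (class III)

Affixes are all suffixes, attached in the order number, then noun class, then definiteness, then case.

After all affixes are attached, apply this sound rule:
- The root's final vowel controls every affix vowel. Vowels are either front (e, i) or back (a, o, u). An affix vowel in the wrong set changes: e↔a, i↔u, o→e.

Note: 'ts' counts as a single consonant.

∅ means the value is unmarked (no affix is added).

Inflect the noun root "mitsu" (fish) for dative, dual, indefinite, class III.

mitsuozopul

Attach number dual -oz → mitsuoz.
Attach noun class class III -op → mitsuozop.
definiteness = indefinite: zero marking, form stays mitsuozop.
Attach case dative -il → mitsuozopil.
Apply vowel harmony: mitsuozopil → mitsuozopul.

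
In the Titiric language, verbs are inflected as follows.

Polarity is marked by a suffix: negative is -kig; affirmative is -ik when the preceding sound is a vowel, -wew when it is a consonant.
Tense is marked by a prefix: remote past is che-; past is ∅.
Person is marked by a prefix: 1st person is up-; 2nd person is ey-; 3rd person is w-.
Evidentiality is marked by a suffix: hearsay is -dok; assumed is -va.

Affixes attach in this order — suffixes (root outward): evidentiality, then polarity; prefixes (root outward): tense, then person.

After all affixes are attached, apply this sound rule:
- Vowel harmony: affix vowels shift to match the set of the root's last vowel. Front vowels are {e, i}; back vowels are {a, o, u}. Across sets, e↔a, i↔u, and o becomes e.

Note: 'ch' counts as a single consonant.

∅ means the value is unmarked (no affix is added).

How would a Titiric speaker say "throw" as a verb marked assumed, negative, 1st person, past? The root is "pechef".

ippechefvekig

tense = past: zero marking, form stays pechef.
Attach evidentiality assumed -va → pechefva.
Attach polarity negative -kig → pechefvakig.
Attach person 1st person up- → uppechefvakig.
Apply vowel harmony: uppechefvakig → ippechefvekig.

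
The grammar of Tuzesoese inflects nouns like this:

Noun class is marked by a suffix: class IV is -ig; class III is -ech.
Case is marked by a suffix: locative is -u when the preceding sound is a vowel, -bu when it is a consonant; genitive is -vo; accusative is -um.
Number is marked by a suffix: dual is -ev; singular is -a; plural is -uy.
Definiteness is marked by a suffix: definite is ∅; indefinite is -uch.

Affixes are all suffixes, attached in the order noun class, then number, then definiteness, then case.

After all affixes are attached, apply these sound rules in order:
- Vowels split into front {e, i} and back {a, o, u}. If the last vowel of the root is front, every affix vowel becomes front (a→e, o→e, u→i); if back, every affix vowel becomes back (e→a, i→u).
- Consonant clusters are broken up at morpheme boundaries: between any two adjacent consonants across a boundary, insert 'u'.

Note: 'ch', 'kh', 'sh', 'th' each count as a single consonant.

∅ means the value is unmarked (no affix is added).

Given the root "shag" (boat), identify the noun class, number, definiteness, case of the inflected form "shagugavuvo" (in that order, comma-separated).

Segment: shag-ig-ev-vo.
noun class: -ig → class IV.
number: -ev → dual.
definiteness: ∅ → definite.
case: -vo → genitive.

class IV, dual, definite, genitive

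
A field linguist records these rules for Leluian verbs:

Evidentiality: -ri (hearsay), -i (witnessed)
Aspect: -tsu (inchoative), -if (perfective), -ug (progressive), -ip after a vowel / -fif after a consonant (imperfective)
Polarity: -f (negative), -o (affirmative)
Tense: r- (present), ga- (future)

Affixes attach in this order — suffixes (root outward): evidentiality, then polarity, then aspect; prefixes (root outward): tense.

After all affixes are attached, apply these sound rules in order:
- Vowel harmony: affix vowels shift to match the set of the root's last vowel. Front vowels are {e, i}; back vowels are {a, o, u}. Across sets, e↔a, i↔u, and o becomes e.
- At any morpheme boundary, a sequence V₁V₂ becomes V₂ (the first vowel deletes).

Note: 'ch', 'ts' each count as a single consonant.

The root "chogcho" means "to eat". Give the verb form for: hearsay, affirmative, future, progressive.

gachogchorug

Attach evidentiality hearsay -ri → chogchori.
Attach polarity affirmative -o → chogchorio.
Attach tense future ga- → gachogchorio.
Attach aspect progressive -ug → gachogchorioug.
Apply vowel harmony: gachogchorioug → gachogchoruoug.
Apply vowel deletion: gachogchoruoug → gachogchorug.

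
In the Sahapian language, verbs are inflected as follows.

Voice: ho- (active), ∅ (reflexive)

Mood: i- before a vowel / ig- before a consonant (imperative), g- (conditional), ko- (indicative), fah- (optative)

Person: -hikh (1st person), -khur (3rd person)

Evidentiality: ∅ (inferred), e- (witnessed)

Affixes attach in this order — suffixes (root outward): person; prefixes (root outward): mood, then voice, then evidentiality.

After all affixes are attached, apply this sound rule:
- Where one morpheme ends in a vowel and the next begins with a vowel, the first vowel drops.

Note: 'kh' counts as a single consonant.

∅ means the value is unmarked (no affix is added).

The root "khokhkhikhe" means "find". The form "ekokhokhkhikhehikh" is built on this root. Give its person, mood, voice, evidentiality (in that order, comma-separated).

Segment: e-ko-khokhkhikhe-hikh.
person: -hikh → 1st person.
mood: ko- → indicative.
voice: ∅ → reflexive.
evidentiality: e- → witnessed.

1st person, indicative, reflexive, witnessed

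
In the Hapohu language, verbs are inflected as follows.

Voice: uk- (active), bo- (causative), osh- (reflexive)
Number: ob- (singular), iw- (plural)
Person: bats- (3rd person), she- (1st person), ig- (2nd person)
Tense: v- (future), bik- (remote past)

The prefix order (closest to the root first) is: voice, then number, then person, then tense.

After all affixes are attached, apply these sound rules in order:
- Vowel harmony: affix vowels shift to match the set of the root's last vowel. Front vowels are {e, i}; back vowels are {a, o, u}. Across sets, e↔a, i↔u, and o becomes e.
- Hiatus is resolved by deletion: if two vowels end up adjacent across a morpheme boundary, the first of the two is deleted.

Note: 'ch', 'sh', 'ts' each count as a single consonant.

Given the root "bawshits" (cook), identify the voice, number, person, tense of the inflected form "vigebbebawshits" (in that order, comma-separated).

causative, singular, 2nd person, future

Segment: v-ig-ob-bo-bawshits.
voice: bo- → causative.
number: ob- → singular.
person: ig- → 2nd person.
tense: v- → future.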